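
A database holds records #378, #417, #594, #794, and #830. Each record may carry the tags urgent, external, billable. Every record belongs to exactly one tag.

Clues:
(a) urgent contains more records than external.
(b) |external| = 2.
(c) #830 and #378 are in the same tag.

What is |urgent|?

3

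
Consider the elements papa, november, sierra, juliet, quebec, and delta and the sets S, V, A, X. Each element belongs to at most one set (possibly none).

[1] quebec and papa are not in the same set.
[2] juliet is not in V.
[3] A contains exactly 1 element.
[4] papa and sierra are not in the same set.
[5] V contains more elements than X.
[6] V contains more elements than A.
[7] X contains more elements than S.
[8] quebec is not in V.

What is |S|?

From (2): juliet ∉ V.
From (8): quebec ∉ V.
Suppose papa ∈ S: no assignment then satisfies all the clues, so papa ∉ S.

0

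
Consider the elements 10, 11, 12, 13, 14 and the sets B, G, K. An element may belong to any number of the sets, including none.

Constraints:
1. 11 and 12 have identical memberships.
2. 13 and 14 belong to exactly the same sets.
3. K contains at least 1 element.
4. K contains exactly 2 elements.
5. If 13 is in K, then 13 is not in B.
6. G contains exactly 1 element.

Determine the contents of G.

G = {10}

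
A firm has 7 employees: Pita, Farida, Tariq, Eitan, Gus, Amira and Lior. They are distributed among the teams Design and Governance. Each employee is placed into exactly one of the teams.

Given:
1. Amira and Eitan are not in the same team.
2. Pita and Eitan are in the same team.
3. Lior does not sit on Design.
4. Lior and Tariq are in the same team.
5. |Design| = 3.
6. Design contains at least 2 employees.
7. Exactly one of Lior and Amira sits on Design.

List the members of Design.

From (3): Lior ∉ Design.
(4): Tariq matches Lior: Tariq ∉ Design.
(7) (exactly one): Amira ∈ Design.
Only one team left: Tariq ∈ Governance.
Only one team left: Lior ∈ Governance.
(1): Eitan ∉ Design.
(2): Pita matches Eitan: Pita ∉ Design.
(5): only 3 candidates remain for Design, so all are in.
Only one team left: Pita ∈ Governance.
Only one team left: Eitan ∈ Governance.

Design = {Amira, Farida, Gus}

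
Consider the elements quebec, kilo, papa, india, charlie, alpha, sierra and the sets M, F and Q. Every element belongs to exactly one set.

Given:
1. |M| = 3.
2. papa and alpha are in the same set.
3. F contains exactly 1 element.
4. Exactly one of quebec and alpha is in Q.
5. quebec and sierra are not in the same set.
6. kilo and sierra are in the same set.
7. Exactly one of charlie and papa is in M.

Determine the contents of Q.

Q = {alpha, india, papa}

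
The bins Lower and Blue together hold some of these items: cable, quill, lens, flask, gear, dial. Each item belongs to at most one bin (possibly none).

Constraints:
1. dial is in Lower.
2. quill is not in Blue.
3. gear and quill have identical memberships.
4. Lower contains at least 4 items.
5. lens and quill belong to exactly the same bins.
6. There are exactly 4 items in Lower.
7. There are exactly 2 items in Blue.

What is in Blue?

Blue = {cable, flask}

From (1): dial ∈ Lower.
From (2): quill ∉ Blue.
(3): gear matches quill: gear ∉ Blue.
(5): lens matches quill: lens ∉ Blue.
(7): only 2 candidates remain for Blue, so all are in.
(4): only 4 candidates remain for Lower, so all are in.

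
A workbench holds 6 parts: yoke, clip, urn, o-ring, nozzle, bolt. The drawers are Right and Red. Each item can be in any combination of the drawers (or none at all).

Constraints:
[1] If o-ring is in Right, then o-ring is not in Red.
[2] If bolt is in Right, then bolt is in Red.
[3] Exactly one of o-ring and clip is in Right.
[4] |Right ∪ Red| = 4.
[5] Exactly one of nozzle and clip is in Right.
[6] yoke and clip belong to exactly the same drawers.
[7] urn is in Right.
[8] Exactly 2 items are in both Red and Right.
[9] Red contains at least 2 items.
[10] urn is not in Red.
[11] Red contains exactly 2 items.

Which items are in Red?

Red = {bolt, nozzle}

From (7): urn ∈ Right.
From (10): urn ∉ Red.
Suppose yoke ∈ Red: no assignment then satisfies all the clues, so yoke ∉ Red.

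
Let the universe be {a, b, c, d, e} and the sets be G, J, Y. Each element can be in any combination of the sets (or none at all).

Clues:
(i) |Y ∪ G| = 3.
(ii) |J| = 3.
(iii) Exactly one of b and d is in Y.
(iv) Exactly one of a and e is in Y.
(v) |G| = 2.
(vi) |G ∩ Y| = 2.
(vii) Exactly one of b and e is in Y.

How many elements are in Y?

3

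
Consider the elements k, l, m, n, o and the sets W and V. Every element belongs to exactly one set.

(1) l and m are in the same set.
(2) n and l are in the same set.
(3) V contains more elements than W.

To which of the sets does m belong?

m: V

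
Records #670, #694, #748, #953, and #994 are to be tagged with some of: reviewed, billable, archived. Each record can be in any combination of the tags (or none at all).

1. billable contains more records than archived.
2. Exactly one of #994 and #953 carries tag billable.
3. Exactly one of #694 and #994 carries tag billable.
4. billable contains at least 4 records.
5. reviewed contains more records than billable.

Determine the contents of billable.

billable = {#670, #694, #748, #953}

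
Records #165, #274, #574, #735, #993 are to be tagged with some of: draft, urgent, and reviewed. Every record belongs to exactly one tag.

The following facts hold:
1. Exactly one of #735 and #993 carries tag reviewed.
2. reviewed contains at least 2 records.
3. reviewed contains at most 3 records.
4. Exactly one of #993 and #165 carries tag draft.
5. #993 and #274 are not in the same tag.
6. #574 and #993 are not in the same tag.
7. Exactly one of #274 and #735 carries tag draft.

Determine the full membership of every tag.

draft = {#165, #274}; urgent = {#993}; reviewed = {#574, #735}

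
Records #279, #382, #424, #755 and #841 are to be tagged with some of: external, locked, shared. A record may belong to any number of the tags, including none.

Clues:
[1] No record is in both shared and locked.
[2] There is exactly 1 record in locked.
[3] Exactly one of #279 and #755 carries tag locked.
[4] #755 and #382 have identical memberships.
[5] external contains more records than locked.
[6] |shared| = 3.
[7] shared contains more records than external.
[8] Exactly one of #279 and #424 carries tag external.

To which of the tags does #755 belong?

#755: shared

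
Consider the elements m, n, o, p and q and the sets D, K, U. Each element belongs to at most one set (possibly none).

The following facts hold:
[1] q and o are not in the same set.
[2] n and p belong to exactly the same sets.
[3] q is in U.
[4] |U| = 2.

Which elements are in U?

U = {m, q}

From (3): q ∈ U.
(1): o ∉ U.
Suppose m ∉ U: no assignment then satisfies all the clues, so m ∈ U.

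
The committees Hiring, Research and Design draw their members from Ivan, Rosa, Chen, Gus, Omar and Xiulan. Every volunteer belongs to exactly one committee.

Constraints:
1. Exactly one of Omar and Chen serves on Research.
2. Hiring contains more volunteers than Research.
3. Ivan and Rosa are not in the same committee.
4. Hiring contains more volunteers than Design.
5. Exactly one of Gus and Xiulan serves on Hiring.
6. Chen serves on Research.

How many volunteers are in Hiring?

3

From (6): Chen ∈ Research.
(1) (exactly one): Omar ∉ Research.
Suppose Omar ∉ Hiring: no assignment then satisfies all the clues, so Omar ∈ Hiring.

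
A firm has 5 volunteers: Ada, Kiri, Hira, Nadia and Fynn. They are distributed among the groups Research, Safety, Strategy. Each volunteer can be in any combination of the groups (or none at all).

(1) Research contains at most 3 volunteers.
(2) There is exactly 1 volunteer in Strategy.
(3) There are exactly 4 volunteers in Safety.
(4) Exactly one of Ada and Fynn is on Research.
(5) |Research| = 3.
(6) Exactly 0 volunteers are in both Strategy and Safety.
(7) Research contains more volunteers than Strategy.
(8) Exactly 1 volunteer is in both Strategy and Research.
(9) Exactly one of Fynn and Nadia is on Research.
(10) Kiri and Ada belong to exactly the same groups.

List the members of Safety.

Safety = {Ada, Fynn, Hira, Kiri}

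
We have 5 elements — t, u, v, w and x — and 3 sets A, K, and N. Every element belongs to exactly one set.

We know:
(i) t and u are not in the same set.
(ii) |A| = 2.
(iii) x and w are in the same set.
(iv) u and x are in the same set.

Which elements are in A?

A = {t, v}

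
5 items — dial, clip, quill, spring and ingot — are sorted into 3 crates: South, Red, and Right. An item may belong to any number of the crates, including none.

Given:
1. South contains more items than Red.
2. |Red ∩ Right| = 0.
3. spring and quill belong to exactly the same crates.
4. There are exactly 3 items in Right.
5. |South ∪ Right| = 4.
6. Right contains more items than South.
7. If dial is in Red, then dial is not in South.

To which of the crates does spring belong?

spring: Right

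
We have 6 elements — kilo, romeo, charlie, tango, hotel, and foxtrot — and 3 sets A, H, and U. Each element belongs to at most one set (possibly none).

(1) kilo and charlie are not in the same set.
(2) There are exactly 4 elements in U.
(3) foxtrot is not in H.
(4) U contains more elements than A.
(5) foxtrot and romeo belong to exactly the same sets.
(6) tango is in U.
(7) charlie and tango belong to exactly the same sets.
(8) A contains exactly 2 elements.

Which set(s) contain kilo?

From (3): foxtrot ∉ H.
From (6): tango ∈ U.
(5): romeo matches foxtrot: romeo ∉ H.
(7): charlie matches tango: charlie ∉ A.
(7): charlie matches tango: charlie ∉ H.
(7): charlie matches tango: charlie ∈ U.
(1): kilo ∉ U.
Suppose kilo ∉ A: no assignment then satisfies all the clues, so kilo ∈ A.

kilo: A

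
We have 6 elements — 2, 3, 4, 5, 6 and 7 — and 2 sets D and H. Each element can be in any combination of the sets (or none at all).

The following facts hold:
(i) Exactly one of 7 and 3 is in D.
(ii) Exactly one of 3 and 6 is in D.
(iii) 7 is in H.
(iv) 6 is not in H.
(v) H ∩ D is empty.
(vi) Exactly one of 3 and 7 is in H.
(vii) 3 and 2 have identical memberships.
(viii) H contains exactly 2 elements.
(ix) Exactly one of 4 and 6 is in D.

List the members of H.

H = {5, 7}

From (iii): 7 ∈ H.
From (iv): 6 ∉ H.
(v) (disjoint): 7 ∉ D.
(vi) (exactly one): 3 ∉ H.
(vii): 2 matches 3: 2 ∉ H.
(i) (exactly one): 3 ∈ D.
(ii) (exactly one): 6 ∉ D.
(vii): 2 matches 3: 2 ∈ D.
(ix) (exactly one): 4 ∈ D.
(v) (disjoint): 4 ∉ H.
(viii): only 2 candidates remain for H, so all are in.
(v) (disjoint): 5 ∉ D.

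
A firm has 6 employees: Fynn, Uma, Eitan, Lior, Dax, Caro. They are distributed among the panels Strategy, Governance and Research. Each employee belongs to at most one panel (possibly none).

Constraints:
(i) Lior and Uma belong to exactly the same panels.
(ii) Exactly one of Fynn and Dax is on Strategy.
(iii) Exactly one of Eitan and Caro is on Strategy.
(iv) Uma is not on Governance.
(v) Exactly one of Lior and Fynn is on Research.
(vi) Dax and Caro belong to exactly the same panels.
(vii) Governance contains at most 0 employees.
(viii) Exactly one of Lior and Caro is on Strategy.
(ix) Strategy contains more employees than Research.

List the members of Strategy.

Strategy = {Caro, Dax}

From (iv): Uma ∉ Governance.
(i): Lior matches Uma: Lior ∉ Governance.
(vii): Governance already has 0, so the rest are out.
Suppose Fynn ∈ Strategy: no assignment then satisfies all the clues, so Fynn ∉ Strategy.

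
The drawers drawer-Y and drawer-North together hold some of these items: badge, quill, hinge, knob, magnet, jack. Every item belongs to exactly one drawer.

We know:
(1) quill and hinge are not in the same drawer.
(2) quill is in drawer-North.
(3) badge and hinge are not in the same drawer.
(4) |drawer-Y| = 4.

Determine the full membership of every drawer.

drawer-Y = {hinge, jack, knob, magnet}; drawer-North = {badge, quill}

From (2): quill ∈ drawer-North.
(1): hinge ∉ drawer-North.
Only one drawer left: hinge ∈ drawer-Y.
(3): badge ∉ drawer-Y.
(4): only 4 candidates remain for drawer-Y, so all are in.
Only one drawer left: badge ∈ drawer-North.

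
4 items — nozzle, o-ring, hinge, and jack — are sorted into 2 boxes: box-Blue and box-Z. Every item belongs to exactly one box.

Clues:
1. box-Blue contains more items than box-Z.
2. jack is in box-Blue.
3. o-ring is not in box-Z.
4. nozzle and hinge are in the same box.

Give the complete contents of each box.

box-Blue = {hinge, jack, nozzle, o-ring}; box-Z = {}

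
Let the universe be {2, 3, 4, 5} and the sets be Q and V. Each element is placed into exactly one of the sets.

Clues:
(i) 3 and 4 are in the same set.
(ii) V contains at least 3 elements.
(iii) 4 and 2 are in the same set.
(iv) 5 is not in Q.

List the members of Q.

Q = {}

From (iv): 5 ∉ Q.
Only one set left: 5 ∈ V.
Suppose 2 ∈ Q: no assignment then satisfies all the clues, so 2 ∉ Q.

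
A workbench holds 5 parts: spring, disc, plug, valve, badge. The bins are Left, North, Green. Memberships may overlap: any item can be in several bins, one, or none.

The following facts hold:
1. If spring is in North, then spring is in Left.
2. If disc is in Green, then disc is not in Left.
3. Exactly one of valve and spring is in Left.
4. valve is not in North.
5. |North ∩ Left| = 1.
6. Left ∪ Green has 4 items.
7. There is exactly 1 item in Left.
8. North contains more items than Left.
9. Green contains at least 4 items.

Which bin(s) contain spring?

spring: Green, Left, North

From (4): valve ∉ North.
Suppose spring ∉ Left: no assignment then satisfies all the clues, so spring ∈ Left.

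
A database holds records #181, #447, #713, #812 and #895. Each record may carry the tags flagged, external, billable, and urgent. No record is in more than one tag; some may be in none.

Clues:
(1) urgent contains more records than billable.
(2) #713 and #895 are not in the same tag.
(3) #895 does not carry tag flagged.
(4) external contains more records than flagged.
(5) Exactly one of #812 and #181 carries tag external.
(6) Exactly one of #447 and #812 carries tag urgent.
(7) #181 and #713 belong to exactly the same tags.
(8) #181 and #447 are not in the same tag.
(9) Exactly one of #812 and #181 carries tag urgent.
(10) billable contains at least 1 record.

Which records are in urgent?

From (3): #895 ∉ flagged.
Suppose #181 ∈ urgent: no assignment then satisfies all the clues, so #181 ∉ urgent.

urgent = {#812, #895}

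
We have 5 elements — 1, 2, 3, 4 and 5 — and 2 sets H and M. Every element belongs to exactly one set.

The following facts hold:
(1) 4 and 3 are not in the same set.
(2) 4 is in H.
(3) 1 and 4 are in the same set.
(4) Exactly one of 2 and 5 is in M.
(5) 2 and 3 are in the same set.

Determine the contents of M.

From (2): 4 ∈ H.
(1): 3 ∉ H.
(3): 1 matches 4: 1 ∈ H.
(5): 2 matches 3: 2 ∉ H.
Only one set left: 2 ∈ M.
Only one set left: 3 ∈ M.
(4) (exactly one): 5 ∉ M.
Only one set left: 5 ∈ H.

M = {2, 3}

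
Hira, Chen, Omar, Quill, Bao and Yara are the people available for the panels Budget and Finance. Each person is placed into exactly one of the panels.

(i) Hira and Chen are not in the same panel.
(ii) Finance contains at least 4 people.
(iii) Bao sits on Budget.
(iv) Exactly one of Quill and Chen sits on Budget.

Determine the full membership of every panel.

Budget = {Bao, Chen}; Finance = {Hira, Omar, Quill, Yara}

From (iii): Bao ∈ Budget.
Suppose Hira ∈ Budget: no assignment then satisfies all the clues, so Hira ∉ Budget.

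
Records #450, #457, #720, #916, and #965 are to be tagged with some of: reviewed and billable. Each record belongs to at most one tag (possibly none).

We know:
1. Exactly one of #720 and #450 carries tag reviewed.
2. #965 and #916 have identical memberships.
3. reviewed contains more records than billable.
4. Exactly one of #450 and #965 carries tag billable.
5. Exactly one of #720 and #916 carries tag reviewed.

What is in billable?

billable = {#450}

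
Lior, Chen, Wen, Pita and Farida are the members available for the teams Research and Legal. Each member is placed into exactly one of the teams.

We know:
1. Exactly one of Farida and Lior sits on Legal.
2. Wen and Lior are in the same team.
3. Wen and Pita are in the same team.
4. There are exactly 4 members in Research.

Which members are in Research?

Research = {Chen, Lior, Pita, Wen}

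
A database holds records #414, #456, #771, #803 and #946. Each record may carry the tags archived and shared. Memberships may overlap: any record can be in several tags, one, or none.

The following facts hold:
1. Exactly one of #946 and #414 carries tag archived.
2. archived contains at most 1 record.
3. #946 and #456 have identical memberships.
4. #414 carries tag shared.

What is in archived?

archived = {#414}

From (4): #414 ∈ shared.
Suppose #414 ∉ archived: no assignment then satisfies all the clues, so #414 ∈ archived.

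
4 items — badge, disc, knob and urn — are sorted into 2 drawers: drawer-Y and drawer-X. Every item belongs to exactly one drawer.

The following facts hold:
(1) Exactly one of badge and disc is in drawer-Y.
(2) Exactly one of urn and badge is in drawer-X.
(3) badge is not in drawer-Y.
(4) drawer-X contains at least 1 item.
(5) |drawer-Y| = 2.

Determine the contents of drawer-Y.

drawer-Y = {disc, urn}

From (3): badge ∉ drawer-Y.
(1) (exactly one): disc ∈ drawer-Y.
Only one drawer left: badge ∈ drawer-X.
(2) (exactly one): urn ∉ drawer-X.
Only one drawer left: urn ∈ drawer-Y.
(5): drawer-Y already has 2, so the rest are out.
Only one drawer left: knob ∈ drawer-X.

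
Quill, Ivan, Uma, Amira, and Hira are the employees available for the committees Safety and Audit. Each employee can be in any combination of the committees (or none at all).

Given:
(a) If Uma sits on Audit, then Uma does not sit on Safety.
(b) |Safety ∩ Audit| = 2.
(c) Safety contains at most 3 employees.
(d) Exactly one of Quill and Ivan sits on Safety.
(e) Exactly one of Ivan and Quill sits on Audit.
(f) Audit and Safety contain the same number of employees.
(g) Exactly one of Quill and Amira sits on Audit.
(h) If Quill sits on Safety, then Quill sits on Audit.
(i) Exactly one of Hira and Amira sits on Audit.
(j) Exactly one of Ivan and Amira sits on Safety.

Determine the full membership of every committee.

Safety = {Amira, Hira, Quill}; Audit = {Hira, Quill, Uma}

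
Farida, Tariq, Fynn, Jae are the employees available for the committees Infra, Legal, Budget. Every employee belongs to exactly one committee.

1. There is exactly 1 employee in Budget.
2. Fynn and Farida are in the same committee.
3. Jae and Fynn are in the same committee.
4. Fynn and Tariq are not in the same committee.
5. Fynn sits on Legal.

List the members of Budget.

From (5): Fynn ∈ Legal.
(2): Farida matches Fynn: Farida ∉ Infra.
(2): Farida matches Fynn: Farida ∈ Legal.
(3): Jae matches Fynn: Jae ∉ Infra.
(3): Jae matches Fynn: Jae ∈ Legal.
(4): Tariq ∉ Legal.
(1): only 1 candidates remain for Budget, so all are in.

Budget = {Tariq}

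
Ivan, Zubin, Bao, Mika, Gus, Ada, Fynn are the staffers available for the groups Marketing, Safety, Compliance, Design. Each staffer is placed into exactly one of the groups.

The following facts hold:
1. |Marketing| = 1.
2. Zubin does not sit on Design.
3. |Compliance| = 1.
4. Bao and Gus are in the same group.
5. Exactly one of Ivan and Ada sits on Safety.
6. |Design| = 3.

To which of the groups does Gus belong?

Gus: Design

From (2): Zubin ∉ Design.
Suppose Gus ∈ Marketing: no assignment then satisfies all the clues, so Gus ∉ Marketing.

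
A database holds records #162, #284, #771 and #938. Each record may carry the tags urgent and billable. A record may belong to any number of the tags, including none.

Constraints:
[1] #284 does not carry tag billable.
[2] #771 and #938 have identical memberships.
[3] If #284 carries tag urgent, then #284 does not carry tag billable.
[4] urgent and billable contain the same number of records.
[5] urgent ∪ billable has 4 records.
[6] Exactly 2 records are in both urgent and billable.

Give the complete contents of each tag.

urgent = {#284, #771, #938}; billable = {#162, #771, #938}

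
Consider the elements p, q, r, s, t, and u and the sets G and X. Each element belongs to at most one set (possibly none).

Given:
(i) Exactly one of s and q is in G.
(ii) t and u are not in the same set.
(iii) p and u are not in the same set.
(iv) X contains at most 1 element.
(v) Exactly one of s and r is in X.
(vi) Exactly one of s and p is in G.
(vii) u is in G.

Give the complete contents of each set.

From (vii): u ∈ G.
(ii): t ∉ G.
(iii): p ∉ G.
(vi) (exactly one): s ∈ G.
(i) (exactly one): q ∉ G.
(v) (exactly one): r ∈ X.
(iv): X already has 1, so the rest are out.

G = {s, u}; X = {r}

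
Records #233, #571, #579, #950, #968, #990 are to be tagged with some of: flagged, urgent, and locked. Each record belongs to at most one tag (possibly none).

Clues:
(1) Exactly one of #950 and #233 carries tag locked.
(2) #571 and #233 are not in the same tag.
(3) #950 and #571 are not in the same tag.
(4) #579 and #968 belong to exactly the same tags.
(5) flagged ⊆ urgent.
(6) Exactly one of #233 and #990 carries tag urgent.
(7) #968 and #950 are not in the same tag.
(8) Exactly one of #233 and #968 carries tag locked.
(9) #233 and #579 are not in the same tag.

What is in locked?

locked = {#233}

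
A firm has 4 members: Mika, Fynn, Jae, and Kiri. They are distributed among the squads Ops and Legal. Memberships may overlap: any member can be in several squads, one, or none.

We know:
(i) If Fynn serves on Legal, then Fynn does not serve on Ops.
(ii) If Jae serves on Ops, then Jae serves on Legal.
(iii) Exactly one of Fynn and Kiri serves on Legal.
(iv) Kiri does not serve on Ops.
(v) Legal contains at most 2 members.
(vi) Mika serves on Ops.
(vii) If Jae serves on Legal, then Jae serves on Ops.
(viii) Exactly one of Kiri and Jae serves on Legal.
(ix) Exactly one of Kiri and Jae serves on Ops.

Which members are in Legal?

Legal = {Fynn, Jae}

From (iv): Kiri ∉ Ops.
From (vi): Mika ∈ Ops.
(ix) (exactly one): Jae ∈ Ops.
(ii): Jae ∈ Legal.
(viii) (exactly one): Kiri ∉ Legal.
(iii) (exactly one): Fynn ∈ Legal.
(v): Legal already has 2, so the rest are out.
(i): Fynn ∉ Ops.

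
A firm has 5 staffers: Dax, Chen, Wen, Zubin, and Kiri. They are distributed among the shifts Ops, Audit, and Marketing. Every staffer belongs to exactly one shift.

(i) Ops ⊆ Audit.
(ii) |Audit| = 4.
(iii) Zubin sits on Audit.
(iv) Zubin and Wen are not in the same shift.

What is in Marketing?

Marketing = {Wen}

From (iii): Zubin ∈ Audit.
(iv): Wen ∉ Audit.
(i) contrapositive: Wen ∉ Ops.
(ii): only 4 candidates remain for Audit, so all are in.
Only one shift left: Wen ∈ Marketing.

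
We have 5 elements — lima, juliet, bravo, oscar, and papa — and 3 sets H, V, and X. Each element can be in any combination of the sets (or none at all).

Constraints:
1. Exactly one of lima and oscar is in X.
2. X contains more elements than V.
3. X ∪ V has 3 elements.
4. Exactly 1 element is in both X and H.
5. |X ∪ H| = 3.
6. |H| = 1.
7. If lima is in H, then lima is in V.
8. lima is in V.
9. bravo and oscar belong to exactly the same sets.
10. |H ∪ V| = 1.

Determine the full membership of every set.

H = {lima}; V = {lima}; X = {juliet, lima, papa}

From (8): lima ∈ V.
Suppose lima ∉ H: no assignment then satisfies all the clues, so lima ∈ H.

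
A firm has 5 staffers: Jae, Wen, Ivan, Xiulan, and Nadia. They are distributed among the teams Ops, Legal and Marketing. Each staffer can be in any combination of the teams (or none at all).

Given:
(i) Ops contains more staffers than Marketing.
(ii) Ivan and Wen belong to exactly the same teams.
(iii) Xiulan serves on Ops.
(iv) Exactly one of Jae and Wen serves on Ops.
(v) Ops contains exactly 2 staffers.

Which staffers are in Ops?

Ops = {Jae, Xiulan}

From (iii): Xiulan ∈ Ops.
Suppose Jae ∉ Ops: no assignment then satisfies all the clues, so Jae ∈ Ops.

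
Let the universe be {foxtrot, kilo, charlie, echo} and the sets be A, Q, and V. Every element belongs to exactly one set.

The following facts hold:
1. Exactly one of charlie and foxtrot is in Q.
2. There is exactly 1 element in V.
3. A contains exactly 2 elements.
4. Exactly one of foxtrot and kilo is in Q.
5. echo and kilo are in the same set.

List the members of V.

V = {charlie}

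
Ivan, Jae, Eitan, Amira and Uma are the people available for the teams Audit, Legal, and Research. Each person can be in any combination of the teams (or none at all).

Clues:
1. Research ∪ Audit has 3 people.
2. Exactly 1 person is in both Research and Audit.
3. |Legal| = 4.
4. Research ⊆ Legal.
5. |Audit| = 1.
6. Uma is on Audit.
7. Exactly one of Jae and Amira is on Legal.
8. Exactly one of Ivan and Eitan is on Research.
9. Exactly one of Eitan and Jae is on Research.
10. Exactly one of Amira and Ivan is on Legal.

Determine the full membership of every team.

Audit = {Uma}; Legal = {Eitan, Ivan, Jae, Uma}; Research = {Ivan, Jae, Uma}

From (6): Uma ∈ Audit.
(5): Audit already has 1, so the rest are out.
Suppose Ivan ∉ Legal: no assignment then satisfies all the clues, so Ivan ∈ Legal.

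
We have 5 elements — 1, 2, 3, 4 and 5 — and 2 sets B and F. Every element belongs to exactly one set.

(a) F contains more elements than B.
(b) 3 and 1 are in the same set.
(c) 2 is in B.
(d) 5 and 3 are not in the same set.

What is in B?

B = {2, 5}

From (c): 2 ∈ B.
Suppose 1 ∈ B: no assignment then satisfies all the clues, so 1 ∉ B.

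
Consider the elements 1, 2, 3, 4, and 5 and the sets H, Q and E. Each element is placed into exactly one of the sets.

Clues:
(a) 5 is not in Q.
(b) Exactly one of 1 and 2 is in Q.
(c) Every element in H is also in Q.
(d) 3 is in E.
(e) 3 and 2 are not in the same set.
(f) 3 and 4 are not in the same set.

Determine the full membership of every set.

H = {}; Q = {2, 4}; E = {1, 3, 5}

From (a): 5 ∉ Q.
From (d): 3 ∈ E.
(c) contrapositive: 5 ∉ H.
(e): 2 ∉ E.
(f): 4 ∉ E.
Only one set left: 5 ∈ E.
Suppose 1 ∈ H: no assignment then satisfies all the clues, so 1 ∉ H.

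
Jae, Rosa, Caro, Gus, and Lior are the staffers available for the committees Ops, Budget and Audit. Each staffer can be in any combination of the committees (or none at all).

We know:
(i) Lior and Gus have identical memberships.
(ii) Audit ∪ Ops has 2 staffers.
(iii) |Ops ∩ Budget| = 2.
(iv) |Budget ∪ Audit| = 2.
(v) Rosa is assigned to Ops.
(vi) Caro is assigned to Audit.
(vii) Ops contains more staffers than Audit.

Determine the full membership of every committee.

Ops = {Caro, Rosa}; Budget = {Caro, Rosa}; Audit = {Caro}

From (v): Rosa ∈ Ops.
From (vi): Caro ∈ Audit.
Suppose Jae ∈ Ops: no assignment then satisfies all the clues, so Jae ∉ Ops.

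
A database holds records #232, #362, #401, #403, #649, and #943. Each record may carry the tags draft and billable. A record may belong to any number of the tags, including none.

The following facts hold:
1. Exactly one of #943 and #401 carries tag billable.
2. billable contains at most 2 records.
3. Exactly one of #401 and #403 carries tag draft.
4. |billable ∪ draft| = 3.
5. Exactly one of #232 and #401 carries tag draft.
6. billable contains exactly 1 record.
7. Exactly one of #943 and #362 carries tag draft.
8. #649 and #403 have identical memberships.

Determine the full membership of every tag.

draft = {#362, #401}; billable = {#943}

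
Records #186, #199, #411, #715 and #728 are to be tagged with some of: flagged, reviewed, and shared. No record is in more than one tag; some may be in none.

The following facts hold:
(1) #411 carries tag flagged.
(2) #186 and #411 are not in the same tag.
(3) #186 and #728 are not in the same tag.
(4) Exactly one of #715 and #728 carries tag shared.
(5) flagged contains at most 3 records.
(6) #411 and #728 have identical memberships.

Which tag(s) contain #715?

#715: shared

From (1): #411 ∈ flagged.
(2): #186 ∉ flagged.
(6): #728 matches #411: #728 ∈ flagged.
(4) (exactly one): #715 ∈ shared.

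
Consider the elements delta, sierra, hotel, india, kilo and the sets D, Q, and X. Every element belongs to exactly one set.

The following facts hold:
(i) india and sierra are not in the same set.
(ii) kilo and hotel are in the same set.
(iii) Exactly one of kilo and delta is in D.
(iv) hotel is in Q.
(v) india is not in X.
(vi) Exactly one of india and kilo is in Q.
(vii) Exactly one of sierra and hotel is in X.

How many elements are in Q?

2

From (iv): hotel ∈ Q.
From (v): india ∉ X.
(ii): kilo matches hotel: kilo ∉ D.
(ii): kilo matches hotel: kilo ∈ Q.
(iii) (exactly one): delta ∈ D.
(vi) (exactly one): india ∉ Q.
(vii) (exactly one): sierra ∈ X.
Only one set left: india ∈ D.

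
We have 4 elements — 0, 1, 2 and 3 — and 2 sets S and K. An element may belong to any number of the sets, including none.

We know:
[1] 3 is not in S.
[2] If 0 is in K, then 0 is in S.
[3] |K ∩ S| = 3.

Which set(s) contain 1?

1: K, S

From (1): 3 ∉ S.
Suppose 1 ∉ S: no assignment then satisfies all the clues, so 1 ∈ S.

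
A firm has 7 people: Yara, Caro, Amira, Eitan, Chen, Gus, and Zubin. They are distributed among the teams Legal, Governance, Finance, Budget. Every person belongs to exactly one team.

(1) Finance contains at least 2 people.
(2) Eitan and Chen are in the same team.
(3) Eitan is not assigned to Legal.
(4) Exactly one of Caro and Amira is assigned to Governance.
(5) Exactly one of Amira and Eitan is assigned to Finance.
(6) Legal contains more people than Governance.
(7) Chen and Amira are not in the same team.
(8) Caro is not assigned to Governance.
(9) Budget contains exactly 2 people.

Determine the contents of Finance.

Finance = {Chen, Eitan}

From (3): Eitan ∉ Legal.
From (8): Caro ∉ Governance.
(2): Chen matches Eitan: Chen ∉ Legal.
(4) (exactly one): Amira ∈ Governance.
(5) (exactly one): Eitan ∈ Finance.
(7): Chen ∉ Governance.
(2): Chen matches Eitan: Chen ∈ Finance.
Suppose Yara ∈ Finance: no assignment then satisfies all the clues, so Yara ∉ Finance.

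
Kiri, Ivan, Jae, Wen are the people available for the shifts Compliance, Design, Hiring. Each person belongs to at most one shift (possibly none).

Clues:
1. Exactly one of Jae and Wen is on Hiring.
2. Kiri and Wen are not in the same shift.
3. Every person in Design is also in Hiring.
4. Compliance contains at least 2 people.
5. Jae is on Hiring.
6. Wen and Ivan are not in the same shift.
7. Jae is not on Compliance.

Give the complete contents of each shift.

Compliance = {Ivan, Kiri}; Design = {}; Hiring = {Jae}

From (5): Jae ∈ Hiring.
(1) (exactly one): Wen ∉ Hiring.
(3) contrapositive: Wen ∉ Design.
Suppose Kiri ∉ Compliance: no assignment then satisfies all the clues, so Kiri ∈ Compliance.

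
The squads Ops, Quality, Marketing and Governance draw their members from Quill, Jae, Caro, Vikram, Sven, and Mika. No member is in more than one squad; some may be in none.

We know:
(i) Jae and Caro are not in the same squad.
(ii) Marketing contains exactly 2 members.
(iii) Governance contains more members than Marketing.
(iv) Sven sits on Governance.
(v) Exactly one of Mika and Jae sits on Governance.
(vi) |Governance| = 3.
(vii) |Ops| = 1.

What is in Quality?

Quality = {}

From (iv): Sven ∈ Governance.
Suppose Quill ∈ Quality: no assignment then satisfies all the clues, so Quill ∉ Quality.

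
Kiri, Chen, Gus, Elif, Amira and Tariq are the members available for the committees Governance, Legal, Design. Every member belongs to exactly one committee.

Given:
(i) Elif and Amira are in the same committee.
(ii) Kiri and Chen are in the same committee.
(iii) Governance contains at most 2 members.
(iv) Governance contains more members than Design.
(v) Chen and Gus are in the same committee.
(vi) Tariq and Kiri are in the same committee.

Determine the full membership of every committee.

Governance = {Amira, Elif}; Legal = {Chen, Gus, Kiri, Tariq}; Design = {}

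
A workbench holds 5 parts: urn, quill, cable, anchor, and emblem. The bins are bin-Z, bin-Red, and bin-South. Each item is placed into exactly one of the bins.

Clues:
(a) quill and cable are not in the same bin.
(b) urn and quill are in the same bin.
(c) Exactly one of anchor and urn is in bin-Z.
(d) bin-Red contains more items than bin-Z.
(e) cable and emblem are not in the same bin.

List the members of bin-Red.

bin-Red = {emblem, quill, urn}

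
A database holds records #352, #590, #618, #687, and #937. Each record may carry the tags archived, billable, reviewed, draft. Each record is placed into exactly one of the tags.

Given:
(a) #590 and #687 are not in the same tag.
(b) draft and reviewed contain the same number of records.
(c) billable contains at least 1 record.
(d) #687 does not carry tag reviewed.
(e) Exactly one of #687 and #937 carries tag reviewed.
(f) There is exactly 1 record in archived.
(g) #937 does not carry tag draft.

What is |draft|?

1

From (d): #687 ∉ reviewed.
From (g): #937 ∉ draft.
(e) (exactly one): #937 ∈ reviewed.
Suppose #352 ∈ reviewed: no assignment then satisfies all the clues, so #352 ∉ reviewed.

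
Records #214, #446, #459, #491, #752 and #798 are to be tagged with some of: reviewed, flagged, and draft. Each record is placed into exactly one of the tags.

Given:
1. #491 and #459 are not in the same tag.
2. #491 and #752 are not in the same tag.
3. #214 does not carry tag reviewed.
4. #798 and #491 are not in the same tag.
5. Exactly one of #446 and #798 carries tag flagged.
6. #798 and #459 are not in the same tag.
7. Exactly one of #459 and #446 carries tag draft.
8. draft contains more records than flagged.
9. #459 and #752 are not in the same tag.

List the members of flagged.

flagged = {#752, #798}

From (3): #214 ∉ reviewed.
Suppose #214 ∈ flagged: no assignment then satisfies all the clues, so #214 ∉ flagged.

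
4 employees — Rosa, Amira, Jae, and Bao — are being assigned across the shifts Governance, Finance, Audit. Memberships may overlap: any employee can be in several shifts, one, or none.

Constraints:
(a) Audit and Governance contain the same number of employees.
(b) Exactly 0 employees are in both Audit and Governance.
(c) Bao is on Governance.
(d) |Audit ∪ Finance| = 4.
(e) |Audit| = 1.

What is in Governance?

Governance = {Bao}

From (c): Bao ∈ Governance.
Suppose Rosa ∈ Governance: no assignment then satisfies all the clues, so Rosa ∉ Governance.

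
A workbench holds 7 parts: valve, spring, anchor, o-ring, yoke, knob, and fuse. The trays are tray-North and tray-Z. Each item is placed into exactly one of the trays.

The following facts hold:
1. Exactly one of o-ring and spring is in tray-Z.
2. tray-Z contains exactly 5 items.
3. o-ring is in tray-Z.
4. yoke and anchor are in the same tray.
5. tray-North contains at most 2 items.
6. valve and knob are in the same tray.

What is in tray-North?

tray-North = {fuse, spring}

From (3): o-ring ∈ tray-Z.
(1) (exactly one): spring ∉ tray-Z.
Only one tray left: spring ∈ tray-North.
Suppose valve ∈ tray-North: no assignment then satisfies all the clues, so valve ∉ tray-North.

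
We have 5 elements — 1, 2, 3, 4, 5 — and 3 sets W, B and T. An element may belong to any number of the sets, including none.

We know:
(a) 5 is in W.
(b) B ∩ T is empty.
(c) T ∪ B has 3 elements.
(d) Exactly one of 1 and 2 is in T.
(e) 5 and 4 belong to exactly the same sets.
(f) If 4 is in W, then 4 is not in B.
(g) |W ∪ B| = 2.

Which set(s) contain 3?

3: none

From (a): 5 ∈ W.
(e): 4 matches 5: 4 ∈ W.
(f): 4 ∉ B.
(e): 5 matches 4: 5 ∉ B.
Suppose 3 ∈ W: no assignment then satisfies all the clues, so 3 ∉ W.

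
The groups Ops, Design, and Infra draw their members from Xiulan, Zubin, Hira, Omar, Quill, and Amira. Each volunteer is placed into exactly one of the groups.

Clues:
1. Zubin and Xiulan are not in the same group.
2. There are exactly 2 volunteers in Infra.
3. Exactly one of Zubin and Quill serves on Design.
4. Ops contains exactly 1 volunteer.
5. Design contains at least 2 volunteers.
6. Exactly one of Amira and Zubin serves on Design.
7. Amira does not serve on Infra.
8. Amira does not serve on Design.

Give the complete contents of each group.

From (7): Amira ∉ Infra.
From (8): Amira ∉ Design.
(6) (exactly one): Zubin ∈ Design.
Only one group left: Amira ∈ Ops.
(1): Xiulan ∉ Design.
(3) (exactly one): Quill ∉ Design.
(4): Ops already has 1, so the rest are out.
Only one group left: Xiulan ∈ Infra.
Only one group left: Quill ∈ Infra.
(2): Infra already has 2, so the rest are out.
Only one group left: Hira ∈ Design.
Only one group left: Omar ∈ Design.

Ops = {Amira}; Design = {Hira, Omar, Zubin}; Infra = {Quill, Xiulan}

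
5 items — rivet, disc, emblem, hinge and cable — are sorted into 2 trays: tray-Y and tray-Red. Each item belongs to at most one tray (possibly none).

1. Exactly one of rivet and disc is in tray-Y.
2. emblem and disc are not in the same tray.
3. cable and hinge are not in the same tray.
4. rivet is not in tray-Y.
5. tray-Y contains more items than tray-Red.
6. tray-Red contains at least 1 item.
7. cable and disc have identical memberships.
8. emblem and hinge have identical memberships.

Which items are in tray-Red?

tray-Red = {rivet}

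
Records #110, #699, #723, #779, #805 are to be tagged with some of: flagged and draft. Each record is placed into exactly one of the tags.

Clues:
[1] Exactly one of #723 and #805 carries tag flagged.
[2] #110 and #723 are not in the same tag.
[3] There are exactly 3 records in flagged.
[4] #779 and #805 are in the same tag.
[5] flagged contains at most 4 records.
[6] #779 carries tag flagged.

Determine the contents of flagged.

From (6): #779 ∈ flagged.
(4): #805 matches #779: #805 ∈ flagged.
(1) (exactly one): #723 ∉ flagged.
Only one tag left: #723 ∈ draft.
(2): #110 ∉ draft.
Only one tag left: #110 ∈ flagged.
(3): flagged already has 3, so the rest are out.
Only one tag left: #699 ∈ draft.

flagged = {#110, #779, #805}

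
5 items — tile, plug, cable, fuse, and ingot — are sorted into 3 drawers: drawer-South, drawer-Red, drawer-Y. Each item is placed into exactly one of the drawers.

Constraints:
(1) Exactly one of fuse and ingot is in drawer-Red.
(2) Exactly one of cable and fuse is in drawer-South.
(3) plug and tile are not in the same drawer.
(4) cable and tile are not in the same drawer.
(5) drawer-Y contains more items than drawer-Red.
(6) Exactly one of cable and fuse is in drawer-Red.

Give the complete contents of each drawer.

drawer-South = {cable, plug}; drawer-Red = {fuse}; drawer-Y = {ingot, tile}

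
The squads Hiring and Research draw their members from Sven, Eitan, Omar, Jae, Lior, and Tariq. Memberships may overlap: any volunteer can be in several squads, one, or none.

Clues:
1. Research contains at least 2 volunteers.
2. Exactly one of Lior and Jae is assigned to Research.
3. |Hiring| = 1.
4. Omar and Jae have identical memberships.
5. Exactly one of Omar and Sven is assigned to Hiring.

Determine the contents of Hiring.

Hiring = {Sven}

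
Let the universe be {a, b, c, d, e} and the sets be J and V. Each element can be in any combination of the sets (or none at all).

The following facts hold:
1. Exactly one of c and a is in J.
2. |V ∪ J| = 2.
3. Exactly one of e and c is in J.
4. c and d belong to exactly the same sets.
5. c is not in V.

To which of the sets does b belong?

b: none

From (5): c ∉ V.
(4): d matches c: d ∉ V.
Suppose b ∈ J: no assignment then satisfies all the clues, so b ∉ J.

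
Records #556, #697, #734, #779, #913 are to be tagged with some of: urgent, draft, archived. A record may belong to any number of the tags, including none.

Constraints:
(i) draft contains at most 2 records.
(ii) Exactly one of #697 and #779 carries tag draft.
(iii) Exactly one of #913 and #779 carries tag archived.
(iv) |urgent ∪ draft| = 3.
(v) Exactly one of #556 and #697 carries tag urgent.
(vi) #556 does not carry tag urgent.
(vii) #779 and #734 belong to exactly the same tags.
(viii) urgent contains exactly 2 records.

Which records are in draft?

draft = {#556, #697}

From (vi): #556 ∉ urgent.
(v) (exactly one): #697 ∈ urgent.
Suppose #556 ∉ draft: no assignment then satisfies all the clues, so #556 ∈ draft.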